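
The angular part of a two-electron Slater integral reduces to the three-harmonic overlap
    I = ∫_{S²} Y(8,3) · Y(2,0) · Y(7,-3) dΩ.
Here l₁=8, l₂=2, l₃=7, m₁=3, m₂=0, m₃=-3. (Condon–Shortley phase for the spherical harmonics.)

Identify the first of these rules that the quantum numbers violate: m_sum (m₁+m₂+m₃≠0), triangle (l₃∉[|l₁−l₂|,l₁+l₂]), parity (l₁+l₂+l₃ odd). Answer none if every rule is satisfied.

parity

Σmᵢ = 0  ✓
l₃∈[|l₁−l₂|,l₁+l₂]=[6,10], have l₃=7  ✓
Σlᵢ = 17 ⇒ odd  ✗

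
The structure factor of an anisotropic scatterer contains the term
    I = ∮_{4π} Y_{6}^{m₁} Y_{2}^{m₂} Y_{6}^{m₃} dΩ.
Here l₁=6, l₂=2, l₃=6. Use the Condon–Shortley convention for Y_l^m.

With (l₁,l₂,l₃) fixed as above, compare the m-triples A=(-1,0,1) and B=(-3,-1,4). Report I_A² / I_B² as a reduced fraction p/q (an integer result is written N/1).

l's match ⇒ only the (l;m) 3-j factors differ between A and B.
A: triangle coeff Δ(6,2,6) = 1/90090; Σ_t [0,2]: t=0:+1/120960 t=1:−1/17280 t=2:+1/57600 = -13/403200; (3j)²=13/770 [(6 2 6; -1 0 1)], sign=+1
B: triangle coeff Δ(6,2,6) = 1/90090; Σ_t [0,1]: t=0:+1/725760 t=1:−1/161280 = -1/207360; (3j)²=7/286 [(6 2 6; -3 -1 4)], sign=-1
I_A²/I_B² = (13/770)/(7/286) = 169/245

169/245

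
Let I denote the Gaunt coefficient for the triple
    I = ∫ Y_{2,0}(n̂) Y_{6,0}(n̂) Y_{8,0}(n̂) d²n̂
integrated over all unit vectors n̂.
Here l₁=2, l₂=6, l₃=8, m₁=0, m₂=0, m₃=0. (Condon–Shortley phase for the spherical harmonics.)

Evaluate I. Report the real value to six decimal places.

0.237614

m-sum 0 ✓  L=16 even ✓  4≤8≤8 ✓
Π(2lᵢ+1) = 5×13×17 = 1105
triangle coeff Δ(2,6,8) = 1/30940
Σ_t [0,0]: t=0:+1/2073600 = 1/2073600
(3j)²=28/1105 [(2 6 8; 0 0 0)], sign=+1
(m-triple is (0,0,0) — same symbol as above.)
⇒ 4πI² = 784/1105
I = (+1)√(784/1105/(4π)) = 0.23761396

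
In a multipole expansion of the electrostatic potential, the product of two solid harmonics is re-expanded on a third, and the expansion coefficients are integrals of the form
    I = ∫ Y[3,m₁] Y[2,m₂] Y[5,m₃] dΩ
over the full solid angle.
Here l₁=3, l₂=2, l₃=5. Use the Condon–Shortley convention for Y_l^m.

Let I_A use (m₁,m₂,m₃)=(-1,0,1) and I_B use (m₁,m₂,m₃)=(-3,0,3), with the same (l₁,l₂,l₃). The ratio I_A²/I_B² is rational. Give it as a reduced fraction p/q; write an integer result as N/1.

Same 3,2,5: normalisation and zero-m 3j drop out of the ratio.
A: Δ: 0! 6! 4! / 11! → 1/2310; sum: t=0:+1/192 = 1/192; 3j²(3 2 5; -1 0 1) = Δ·Π!·Σ² = 3/77  (sign +1)
B: Δ: 0! 6! 4! / 11! → 1/2310; sum: t=0:+1/2880 = 1/2880; 3j²(3 2 5; -3 0 3) = Δ·Π!·Σ² = 2/165  (sign +1)
I_A²/I_B² = (3/77)/(2/165) = 45/14

45/14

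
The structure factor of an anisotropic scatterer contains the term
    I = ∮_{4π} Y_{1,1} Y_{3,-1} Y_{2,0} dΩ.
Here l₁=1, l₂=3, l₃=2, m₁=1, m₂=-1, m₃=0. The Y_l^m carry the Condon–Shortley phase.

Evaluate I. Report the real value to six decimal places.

-0.202301

Checks pass: Σm=0; 6 even; l₃=2∈[2,4].
(2·1+1)(2·3+1)(2·2+1) = 105
Δ: 2! 0! 4! / 7! → 1/105
sum: t=1:−1/4 = -1/4
3j²(1 3 2; 0 0 0) = Δ·Π!·Σ² = 3/35  (sign -1)
sum: t=0:+1/8 = 1/8
3j²(1 3 2; 1 -1 0) = Δ·Π!·Σ² = 2/35  (sign +1)
combine: 4πI² = 105·3/35·2/35 = 18/35
take √, sign -1: I = -0.20230066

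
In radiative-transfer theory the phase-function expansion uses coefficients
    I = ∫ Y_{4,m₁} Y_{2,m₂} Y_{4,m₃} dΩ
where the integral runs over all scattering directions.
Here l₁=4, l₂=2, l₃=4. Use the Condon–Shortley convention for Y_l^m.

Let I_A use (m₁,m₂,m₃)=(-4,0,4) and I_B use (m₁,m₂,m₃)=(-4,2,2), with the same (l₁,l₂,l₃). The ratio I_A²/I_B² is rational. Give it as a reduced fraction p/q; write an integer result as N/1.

14/3

Shared (l₁,l₂,l₃)=(4,2,4): N and (l;000)² cancel in I_A²/I_B².
A: Δ = 2!·6!·2!/11! = 1/13860; Racah Σ t=2..2: t=2:+1/2880 = 1/2880; ⇒ 3j(4 2 4; -4 0 4)² = 28/495, sgn +1
B: Δ = 2!·6!·2!/11! = 1/13860; Racah Σ t=2..2: t=2:+1/2880 = 1/2880; ⇒ 3j(4 2 4; -4 2 2)² = 2/165, sgn +1
I_A²/I_B² = (28/495)/(2/165) = 14/3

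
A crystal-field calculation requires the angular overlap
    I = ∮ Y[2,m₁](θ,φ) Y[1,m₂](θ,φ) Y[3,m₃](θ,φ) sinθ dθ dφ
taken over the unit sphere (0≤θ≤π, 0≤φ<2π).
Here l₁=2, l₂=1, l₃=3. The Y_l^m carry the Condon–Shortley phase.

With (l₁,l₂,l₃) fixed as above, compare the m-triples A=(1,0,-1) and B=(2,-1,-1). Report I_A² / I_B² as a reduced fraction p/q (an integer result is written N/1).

Shared (l₁,l₂,l₃)=(2,1,3): N and (l;000)² cancel in I_A²/I_B².
A: Δ = 0!·4!·2!/7! = 1/105; Racah Σ t=0..0: t=0:+1/6 = 1/6; ⇒ 3j(2 1 3; 1 0 -1)² = 8/105, sgn +1
B: Δ = 0!·4!·2!/7! = 1/105; Racah Σ t=0..0: t=0:+1/48 = 1/48; ⇒ 3j(2 1 3; 2 -1 -1)² = 1/105, sgn +1
I_A²/I_B² = (8/105)/(1/105) = 8/1

8/1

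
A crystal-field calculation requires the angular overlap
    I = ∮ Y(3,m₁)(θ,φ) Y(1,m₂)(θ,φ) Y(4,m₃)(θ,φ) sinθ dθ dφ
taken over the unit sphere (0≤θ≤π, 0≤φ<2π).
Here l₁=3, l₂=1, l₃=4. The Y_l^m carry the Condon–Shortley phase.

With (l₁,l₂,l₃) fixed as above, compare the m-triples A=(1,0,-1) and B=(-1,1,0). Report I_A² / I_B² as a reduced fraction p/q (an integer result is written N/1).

5/2

Shared (l₁,l₂,l₃)=(3,1,4): N and (l;000)² cancel in I_A²/I_B².
A: Δ = 0!·6!·2!/9! = 1/252; Racah Σ t=0..0: t=0:+1/48 = 1/48; ⇒ 3j(3 1 4; 1 0 -1)² = 5/84, sgn -1
B: Δ = 0!·6!·2!/9! = 1/252; Racah Σ t=0..0: t=0:+1/96 = 1/96; ⇒ 3j(3 1 4; -1 1 0)² = 1/42, sgn +1
I_A²/I_B² = (5/84)/(1/42) = 5/2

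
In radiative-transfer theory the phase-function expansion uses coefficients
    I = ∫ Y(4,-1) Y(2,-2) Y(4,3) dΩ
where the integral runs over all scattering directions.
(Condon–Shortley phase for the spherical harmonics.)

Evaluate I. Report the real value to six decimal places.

Rules hold: Σm=0, L=10 even, 2≤4≤6.
N = 9·5·9 = 405
Δ = 2!·6!·2!/11! = 1/13860
Racah Σ t=0..2: t=0:+1/192 t=1:−1/36 t=2:+1/192 = -5/288
⇒ 3j(4 2 4; 0 0 0)² = 20/693, sgn -1
Racah Σ t=0..0: t=0:+1/480 = 1/480
⇒ 3j(4 2 4; -1 -2 3)² = 3/110, sgn -1
4πI² = N·(3j₀)²·(3jₘ)² = 270/847
I = +1·√(0.318772/4π) = 0.15927046

0.159270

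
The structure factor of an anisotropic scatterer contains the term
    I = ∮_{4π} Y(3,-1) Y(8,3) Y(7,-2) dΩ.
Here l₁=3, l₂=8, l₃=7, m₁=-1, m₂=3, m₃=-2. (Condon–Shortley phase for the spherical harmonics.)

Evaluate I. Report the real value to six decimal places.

-0.144372

Checks pass: Σm=0; 18 even; l₃=7∈[5,11].
(2·3+1)(2·8+1)(2·7+1) = 1785
Δ: 4! 2! 12! / 19! → 1/5290740
sum: t=1:−1/7257600 t=2:+1/2073600 t=3:−1/7257600 = 1/4838400
3j²(3 8 7; 0 0 0) = Δ·Π!·Σ² = 252/20995  (sign -1)
sum: t=2:+1/17418240 t=3:−1/5806080 t=4:+1/29030400 = -1/12441600
3j²(3 8 7; -1 3 -2) = Δ·Π!·Σ² = 154/12597  (sign +1)
combine: 4πI² = 1785·252/20995·154/12597 = 271656/1037153
take √, sign -1: I = -0.14437211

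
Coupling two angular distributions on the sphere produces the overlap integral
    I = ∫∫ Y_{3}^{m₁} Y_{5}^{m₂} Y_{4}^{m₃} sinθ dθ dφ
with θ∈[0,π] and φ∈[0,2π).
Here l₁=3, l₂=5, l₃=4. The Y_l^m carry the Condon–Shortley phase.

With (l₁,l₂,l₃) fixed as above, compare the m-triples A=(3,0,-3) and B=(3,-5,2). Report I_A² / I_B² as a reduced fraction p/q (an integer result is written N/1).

l's match ⇒ only the (l;m) 3-j factors differ between A and B.
A: triangle coeff Δ(3,5,4) = 1/180180; Σ_t [0,0]: t=0:+1/5760 = 1/5760; (3j)²=5/572 [(3 5 4; 3 0 -3)], sign=-1
B: triangle coeff Δ(3,5,4) = 1/180180; Σ_t [0,0]: t=0:+1/34560 = 1/34560; (3j)²=5/286 [(3 5 4; 3 -5 2)], sign=+1
I_A²/I_B² = (5/572)/(5/286) = 1/2

1/2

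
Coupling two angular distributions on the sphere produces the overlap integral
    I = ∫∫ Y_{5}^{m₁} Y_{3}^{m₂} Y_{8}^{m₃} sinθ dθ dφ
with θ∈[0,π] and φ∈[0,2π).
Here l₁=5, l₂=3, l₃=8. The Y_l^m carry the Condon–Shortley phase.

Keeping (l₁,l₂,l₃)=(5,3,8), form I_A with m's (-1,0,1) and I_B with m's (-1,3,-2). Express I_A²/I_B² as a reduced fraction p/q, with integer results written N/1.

14/1

l's match ⇒ only the (l;m) 3-j factors differ between A and B.
A: triangle coeff Δ(5,3,8) = 1/136136; Σ_t [0,0]: t=0:+1/622080 = 1/622080; (3j)²=105/4862 [(5 3 8; -1 0 1)], sign=-1
B: triangle coeff Δ(5,3,8) = 1/136136; Σ_t [0,0]: t=0:+1/12441600 = 1/12441600; (3j)²=15/9724 [(5 3 8; -1 3 -2)], sign=+1
I_A²/I_B² = (105/4862)/(15/9724) = 14/1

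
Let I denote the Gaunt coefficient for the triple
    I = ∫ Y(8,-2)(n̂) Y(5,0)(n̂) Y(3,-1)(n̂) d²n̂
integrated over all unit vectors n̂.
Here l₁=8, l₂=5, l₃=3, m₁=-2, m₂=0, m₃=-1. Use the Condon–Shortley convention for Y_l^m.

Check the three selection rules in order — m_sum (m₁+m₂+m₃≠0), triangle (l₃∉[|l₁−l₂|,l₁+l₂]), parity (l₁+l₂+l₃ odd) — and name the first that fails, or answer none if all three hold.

azimuthal sum: -2 + 0 − 1 = -3  ✗
3 ≤ 3 ≤ 13 (triangle on l)
L = 8 + 5 + 3 = 16 (even)

m_sum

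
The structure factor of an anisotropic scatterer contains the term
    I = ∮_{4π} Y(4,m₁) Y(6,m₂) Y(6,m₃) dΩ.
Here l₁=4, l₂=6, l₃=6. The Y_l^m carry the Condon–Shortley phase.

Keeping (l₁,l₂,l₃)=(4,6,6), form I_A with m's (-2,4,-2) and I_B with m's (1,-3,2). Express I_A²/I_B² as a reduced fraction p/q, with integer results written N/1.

l's match ⇒ only the (l;m) 3-j factors differ between A and B.
A: triangle coeff Δ(4,6,6) = 1/15315300; Σ_t [2,4]: t=2:+1/3870720 t=3:−1/181440 t=4:+1/138240 = 23/11612160; (3j)²=529/204204 [(4 6 6; -2 4 -2)], sign=+1
B: triangle coeff Δ(4,6,6) = 1/15315300; Σ_t [0,3]: t=0:+1/103680 t=1:−1/34560 t=2:+1/120960 t=3:−1/5806080 = -13/1161216; (3j)²=65/5236 [(4 6 6; 1 -3 2)], sign=-1
I_A²/I_B² = (529/204204)/(65/5236) = 529/2535

529/2535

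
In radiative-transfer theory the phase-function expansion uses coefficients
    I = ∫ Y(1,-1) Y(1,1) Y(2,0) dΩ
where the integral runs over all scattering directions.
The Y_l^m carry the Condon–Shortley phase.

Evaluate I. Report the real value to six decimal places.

Rules hold: Σm=0, L=4 even, 0≤2≤2.
N = 3·3·5 = 45
Δ = 0!·2!·2!/5! = 1/30
Racah Σ t=0..0: t=0:+1/1 = 1/1
⇒ 3j(1 1 2; 0 0 0)² = 2/15, sgn +1
Racah Σ t=0..0: t=0:+1/4 = 1/4
⇒ 3j(1 1 2; -1 1 0)² = 1/30, sgn +1
4πI² = N·(3j₀)²·(3jₘ)² = 1/5
I = +1·√(0.2/4π) = 0.12615663

0.126157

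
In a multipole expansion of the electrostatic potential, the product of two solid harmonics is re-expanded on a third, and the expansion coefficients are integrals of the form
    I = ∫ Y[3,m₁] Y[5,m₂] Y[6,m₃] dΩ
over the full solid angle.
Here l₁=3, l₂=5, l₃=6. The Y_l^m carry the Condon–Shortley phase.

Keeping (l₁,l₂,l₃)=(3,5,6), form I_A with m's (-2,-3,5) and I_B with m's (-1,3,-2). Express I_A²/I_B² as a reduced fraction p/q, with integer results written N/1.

Shared (l₁,l₂,l₃)=(3,5,6): N and (l;000)² cancel in I_A²/I_B².
A: Δ = 2!·4!·8!/15! = 1/675675; Racah Σ t=1..2: t=1:−1/120960 t=2:+1/483840 = -1/161280; ⇒ 3j(3 5 6; -2 -3 5)² = 2/91, sgn +1
B: Δ = 2!·4!·8!/15! = 1/675675; Racah Σ t=0..2: t=0:+1/1935360 t=1:−1/30240 t=2:+1/11520 = 1/18432; ⇒ 3j(3 5 6; -1 3 -2)² = 7/429, sgn +1
I_A²/I_B² = (2/91)/(7/429) = 66/49

66/49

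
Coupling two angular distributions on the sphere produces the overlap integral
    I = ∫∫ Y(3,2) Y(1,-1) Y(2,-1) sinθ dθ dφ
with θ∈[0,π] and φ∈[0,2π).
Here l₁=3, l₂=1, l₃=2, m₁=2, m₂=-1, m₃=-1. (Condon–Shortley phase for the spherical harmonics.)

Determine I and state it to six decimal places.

Rules hold: Σm=0, L=6 even, 2≤2≤4.
N = 7·3·5 = 105
Δ = 2!·4!·0!/7! = 1/105
Racah Σ t=1..1: t=1:−1/4 = -1/4
⇒ 3j(3 1 2; 0 0 0)² = 3/35, sgn -1
Racah Σ t=0..0: t=0:+1/12 = 1/12
⇒ 3j(3 1 2; 2 -1 -1)² = 2/21, sgn -1
4πI² = N·(3j₀)²·(3jₘ)² = 6/7
I = +1·√(0.857143/4π) = 0.26116903

0.261169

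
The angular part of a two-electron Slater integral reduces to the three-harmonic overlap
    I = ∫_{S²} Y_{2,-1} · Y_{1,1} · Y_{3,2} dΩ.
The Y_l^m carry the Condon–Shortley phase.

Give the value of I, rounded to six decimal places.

m-sum = -1 + 1 + 2 = 2 ≠ 0 ⇒ I = 0

0.000000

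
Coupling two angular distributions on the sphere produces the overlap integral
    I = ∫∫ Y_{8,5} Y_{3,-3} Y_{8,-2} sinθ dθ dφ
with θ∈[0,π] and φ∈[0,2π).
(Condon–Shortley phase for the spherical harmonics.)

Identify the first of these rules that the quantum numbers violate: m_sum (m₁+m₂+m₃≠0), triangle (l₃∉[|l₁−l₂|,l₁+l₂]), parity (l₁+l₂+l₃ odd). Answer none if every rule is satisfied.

Σmᵢ = 0  ✓
l₃∈[|l₁−l₂|,l₁+l₂]=[5,11], have l₃=8  ✓
Σlᵢ = 19 ⇒ odd  ✗

parity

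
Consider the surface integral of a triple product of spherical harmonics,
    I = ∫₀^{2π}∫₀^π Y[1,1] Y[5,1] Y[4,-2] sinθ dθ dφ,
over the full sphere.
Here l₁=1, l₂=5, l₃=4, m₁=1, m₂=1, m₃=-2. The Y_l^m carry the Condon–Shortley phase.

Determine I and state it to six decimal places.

-0.120286

Rules hold: Σm=0, L=10 even, 4≤4≤6.
N = 3·11·9 = 297
Δ = 2!·0!·8!/11! = 1/495
Racah Σ t=1..1: t=1:−1/576 = -1/576
⇒ 3j(1 5 4; 0 0 0)² = 5/99, sgn -1
Racah Σ t=0..0: t=0:+1/2880 = 1/2880
⇒ 3j(1 5 4; 1 1 -2)² = 2/165, sgn +1
4πI² = N·(3j₀)²·(3jₘ)² = 2/11
I = -1·√(0.181818/4π) = -0.12028562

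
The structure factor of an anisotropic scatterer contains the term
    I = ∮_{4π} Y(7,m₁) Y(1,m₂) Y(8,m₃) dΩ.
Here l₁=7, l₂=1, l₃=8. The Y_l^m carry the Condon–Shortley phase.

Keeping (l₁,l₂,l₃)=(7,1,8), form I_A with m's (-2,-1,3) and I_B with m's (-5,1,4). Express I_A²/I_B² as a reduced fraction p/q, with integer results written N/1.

55/6

Same 7,1,8: normalisation and zero-m 3j drop out of the ratio.
A: Δ: 0! 14! 2! / 17! → 1/2040; sum: t=0:+1/87091200 = 1/87091200; 3j²(7 1 8; -2 -1 3) = Δ·Π!·Σ² = 11/408  (sign -1)
B: Δ: 0! 14! 2! / 17! → 1/2040; sum: t=0:+1/1916006400 = 1/1916006400; 3j²(7 1 8; -5 1 4) = Δ·Π!·Σ² = 1/340  (sign +1)
I_A²/I_B² = (11/408)/(1/340) = 55/6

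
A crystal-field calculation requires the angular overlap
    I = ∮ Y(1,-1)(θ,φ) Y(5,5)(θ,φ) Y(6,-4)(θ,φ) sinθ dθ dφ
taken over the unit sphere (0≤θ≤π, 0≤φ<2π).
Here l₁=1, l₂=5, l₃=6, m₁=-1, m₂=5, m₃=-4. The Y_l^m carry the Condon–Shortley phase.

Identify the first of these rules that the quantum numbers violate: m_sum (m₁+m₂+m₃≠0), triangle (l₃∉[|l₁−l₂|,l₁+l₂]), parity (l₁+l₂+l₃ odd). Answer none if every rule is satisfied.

m₁+m₂+m₃ = -1 + 5 − 4 = 0  ✓
triangle: |1−5|=4 ≤ l₃=6 ≤ 1+5=6  ✓
parity: l₁+l₂+l₃ = 12 is even  ✓

none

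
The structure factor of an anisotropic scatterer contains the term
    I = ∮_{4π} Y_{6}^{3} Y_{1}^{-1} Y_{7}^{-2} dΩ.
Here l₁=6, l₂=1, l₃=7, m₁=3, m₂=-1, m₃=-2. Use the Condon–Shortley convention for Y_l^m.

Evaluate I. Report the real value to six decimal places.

0.110647

Rules hold: Σm=0, L=14 even, 5≤7≤7.
N = 13·3·15 = 585
Δ = 0!·12!·2!/15! = 1/1365
Racah Σ t=0..0: t=0:+1/518400 = 1/518400
⇒ 3j(6 1 7; 0 0 0)² = 7/195, sgn -1
Racah Σ t=0..0: t=0:+1/4354560 = 1/4354560
⇒ 3j(6 1 7; 3 -1 -2)² = 2/273, sgn -1
4πI² = N·(3j₀)²·(3jₘ)² = 2/13
I = +1·√(0.153846/4π) = 0.11064668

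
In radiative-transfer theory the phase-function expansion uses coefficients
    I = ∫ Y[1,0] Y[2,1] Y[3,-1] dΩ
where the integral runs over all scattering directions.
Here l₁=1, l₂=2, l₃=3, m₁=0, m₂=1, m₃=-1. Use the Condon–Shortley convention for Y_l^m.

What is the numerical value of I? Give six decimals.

-0.233597

Rules hold: Σm=0, L=6 even, 1≤3≤3.
N = 3·5·7 = 105
Δ = 0!·2!·4!/7! = 1/105
Racah Σ t=0..0: t=0:+1/4 = 1/4
⇒ 3j(1 2 3; 0 0 0)² = 3/35, sgn -1
Racah Σ t=0..0: t=0:+1/6 = 1/6
⇒ 3j(1 2 3; 0 1 -1)² = 8/105, sgn +1
4πI² = N·(3j₀)²·(3jₘ)² = 24/35
I = -1·√(0.685714/4π) = -0.23359668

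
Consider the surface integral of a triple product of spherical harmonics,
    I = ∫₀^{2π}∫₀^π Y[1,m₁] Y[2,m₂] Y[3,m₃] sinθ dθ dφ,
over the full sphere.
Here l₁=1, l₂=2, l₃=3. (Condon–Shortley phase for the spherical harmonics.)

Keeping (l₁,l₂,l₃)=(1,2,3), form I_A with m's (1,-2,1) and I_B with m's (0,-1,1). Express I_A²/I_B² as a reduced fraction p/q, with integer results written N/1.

1/8

Shared (l₁,l₂,l₃)=(1,2,3): N and (l;000)² cancel in I_A²/I_B².
A: Δ = 0!·2!·4!/7! = 1/105; Racah Σ t=0..0: t=0:+1/48 = 1/48; ⇒ 3j(1 2 3; 1 -2 1)² = 1/105, sgn +1
B: Δ = 0!·2!·4!/7! = 1/105; Racah Σ t=0..0: t=0:+1/6 = 1/6; ⇒ 3j(1 2 3; 0 -1 1)² = 8/105, sgn +1
I_A²/I_B² = (1/105)/(8/105) = 1/8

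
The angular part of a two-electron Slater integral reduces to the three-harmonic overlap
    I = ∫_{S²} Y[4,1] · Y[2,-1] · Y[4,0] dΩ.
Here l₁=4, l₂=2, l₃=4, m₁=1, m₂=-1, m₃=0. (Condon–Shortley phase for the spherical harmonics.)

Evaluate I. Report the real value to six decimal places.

-0.044869

Rules hold: Σm=0, L=10 even, 2≤4≤6.
N = 9·5·9 = 405
Δ = 2!·6!·2!/11! = 1/13860
Racah Σ t=0..2: t=0:+1/192 t=1:−1/36 t=2:+1/192 = -5/288
⇒ 3j(4 2 4; 0 0 0)² = 20/693, sgn -1
Racah Σ t=0..1: t=0:+1/72 t=1:−1/96 = 1/288
⇒ 3j(4 2 4; 1 -1 0)² = 1/462, sgn +1
4πI² = N·(3j₀)²·(3jₘ)² = 150/5929
I = -1·√(0.0252994/4π) = -0.04486937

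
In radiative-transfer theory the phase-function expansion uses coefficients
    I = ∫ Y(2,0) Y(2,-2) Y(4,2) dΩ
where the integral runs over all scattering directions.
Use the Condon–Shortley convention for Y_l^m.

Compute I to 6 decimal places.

Checks pass: Σm=0; 8 even; l₃=4∈[0,4].
(2·2+1)(2·2+1)(2·4+1) = 225
Δ: 0! 4! 4! / 9! → 1/630
sum: t=0:+1/16 = 1/16
3j²(2 2 4; 0 0 0) = Δ·Π!·Σ² = 2/35  (sign +1)
sum: t=0:+1/96 = 1/96
3j²(2 2 4; 0 -2 2) = Δ·Π!·Σ² = 1/42  (sign +1)
combine: 4πI² = 225·2/35·1/42 = 15/49
take √, sign +1: I = 0.15607835

0.156078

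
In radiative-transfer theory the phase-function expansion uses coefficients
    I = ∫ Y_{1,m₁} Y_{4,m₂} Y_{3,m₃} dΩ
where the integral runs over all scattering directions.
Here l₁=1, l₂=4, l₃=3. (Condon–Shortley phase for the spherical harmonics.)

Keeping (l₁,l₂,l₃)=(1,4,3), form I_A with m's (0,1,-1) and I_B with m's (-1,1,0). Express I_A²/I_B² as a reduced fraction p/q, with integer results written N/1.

l's match ⇒ only the (l;m) 3-j factors differ between A and B.
A: triangle coeff Δ(1,4,3) = 1/252; Σ_t [1,1]: t=1:−1/48 = -1/48; (3j)²=5/84 [(1 4 3; 0 1 -1)], sign=-1
B: triangle coeff Δ(1,4,3) = 1/252; Σ_t [2,2]: t=2:+1/72 = 1/72; (3j)²=5/126 [(1 4 3; -1 1 0)], sign=-1
I_A²/I_B² = (5/84)/(5/126) = 3/2

3/2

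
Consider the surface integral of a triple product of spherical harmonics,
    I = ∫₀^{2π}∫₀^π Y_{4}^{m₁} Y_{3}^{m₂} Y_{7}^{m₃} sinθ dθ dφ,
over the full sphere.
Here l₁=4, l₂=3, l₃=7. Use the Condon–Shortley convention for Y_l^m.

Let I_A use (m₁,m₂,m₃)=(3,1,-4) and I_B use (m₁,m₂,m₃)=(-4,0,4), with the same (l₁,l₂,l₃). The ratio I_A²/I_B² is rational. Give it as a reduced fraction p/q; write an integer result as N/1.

l's match ⇒ only the (l;m) 3-j factors differ between A and B.
A: triangle coeff Δ(4,3,7) = 1/45045; Σ_t [0,0]: t=0:+1/241920 = 1/241920; (3j)²=2/91 [(4 3 7; 3 1 -4)], sign=-1
B: triangle coeff Δ(4,3,7) = 1/45045; Σ_t [0,0]: t=0:+1/1451520 = 1/1451520; (3j)²=1/273 [(4 3 7; -4 0 4)], sign=-1
I_A²/I_B² = (2/91)/(1/273) = 6/1

6/1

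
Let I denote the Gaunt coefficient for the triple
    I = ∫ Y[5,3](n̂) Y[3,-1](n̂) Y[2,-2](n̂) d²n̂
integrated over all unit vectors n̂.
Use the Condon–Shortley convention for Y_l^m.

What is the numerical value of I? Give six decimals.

Checks pass: Σm=0; 10 even; l₃=2∈[2,8].
(2·5+1)(2·3+1)(2·2+1) = 385
Δ: 6! 4! 0! / 11! → 1/2310
sum: t=3:−1/144 = -1/144
3j²(5 3 2; 0 0 0) = Δ·Π!·Σ² = 10/231  (sign -1)
sum: t=2:+1/1152 = 1/1152
3j²(5 3 2; 3 -1 -2) = Δ·Π!·Σ² = 1/33  (sign +1)
combine: 4πI² = 385·10/231·1/33 = 50/99
take √, sign -1: I = -0.20047604

-0.200476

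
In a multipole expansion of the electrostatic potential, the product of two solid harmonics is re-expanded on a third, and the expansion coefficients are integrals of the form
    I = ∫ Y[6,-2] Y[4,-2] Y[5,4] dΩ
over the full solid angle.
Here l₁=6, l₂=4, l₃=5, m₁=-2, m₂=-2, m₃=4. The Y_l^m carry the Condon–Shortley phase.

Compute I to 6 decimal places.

0.000000

l₁+l₂+l₃=15 is odd: 3j(l;000)=0 ⇒ I=0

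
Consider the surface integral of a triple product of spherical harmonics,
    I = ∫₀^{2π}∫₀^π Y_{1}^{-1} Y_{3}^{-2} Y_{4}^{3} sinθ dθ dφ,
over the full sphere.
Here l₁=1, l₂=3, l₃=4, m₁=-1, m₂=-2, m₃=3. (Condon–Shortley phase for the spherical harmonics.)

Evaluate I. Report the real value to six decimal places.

m-sum 0 ✓  L=8 even ✓  2≤4≤4 ✓
Π(2lᵢ+1) = 3×7×9 = 189
triangle coeff Δ(1,3,4) = 1/252
Σ_t [0,0]: t=0:+1/36 = 1/36
(3j)²=4/63 [(1 3 4; 0 0 0)], sign=+1
Σ_t [0,0]: t=0:+1/240 = 1/240
(3j)²=1/12 [(1 3 4; -1 -2 3)], sign=-1
⇒ 4πI² = 1/1
I = (-1)√(1/1/(4π)) = -0.28209479

-0.282095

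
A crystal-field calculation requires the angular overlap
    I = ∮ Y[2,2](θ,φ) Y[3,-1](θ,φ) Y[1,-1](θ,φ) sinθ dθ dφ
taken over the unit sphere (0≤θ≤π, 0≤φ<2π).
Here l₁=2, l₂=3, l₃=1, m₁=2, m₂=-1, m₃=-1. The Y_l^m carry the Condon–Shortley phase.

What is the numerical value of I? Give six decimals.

-0.082589

m-sum 0 ✓  L=6 even ✓  1≤1≤5 ✓
Π(2lᵢ+1) = 5×7×3 = 105
triangle coeff Δ(2,3,1) = 1/105
Σ_t [2,2]: t=2:+1/4 = 1/4
(3j)²=3/35 [(2 3 1; 0 0 0)], sign=-1
Σ_t [0,0]: t=0:+1/48 = 1/48
(3j)²=1/105 [(2 3 1; 2 -1 -1)], sign=+1
⇒ 4πI² = 3/35
I = (-1)√(3/35/(4π)) = -0.08258890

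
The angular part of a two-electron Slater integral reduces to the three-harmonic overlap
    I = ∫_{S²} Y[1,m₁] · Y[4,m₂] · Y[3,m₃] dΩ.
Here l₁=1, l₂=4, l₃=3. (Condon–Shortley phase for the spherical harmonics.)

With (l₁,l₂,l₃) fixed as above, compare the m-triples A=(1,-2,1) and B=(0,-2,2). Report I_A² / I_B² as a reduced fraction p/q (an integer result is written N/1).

Shared (l₁,l₂,l₃)=(1,4,3): N and (l;000)² cancel in I_A²/I_B².
A: Δ = 2!·0!·6!/9! = 1/252; Racah Σ t=0..0: t=0:+1/96 = 1/96; ⇒ 3j(1 4 3; 1 -2 1)² = 5/84, sgn +1
B: Δ = 2!·0!·6!/9! = 1/252; Racah Σ t=1..1: t=1:−1/120 = -1/120; ⇒ 3j(1 4 3; 0 -2 2)² = 1/21, sgn +1
I_A²/I_B² = (5/84)/(1/21) = 5/4

5/4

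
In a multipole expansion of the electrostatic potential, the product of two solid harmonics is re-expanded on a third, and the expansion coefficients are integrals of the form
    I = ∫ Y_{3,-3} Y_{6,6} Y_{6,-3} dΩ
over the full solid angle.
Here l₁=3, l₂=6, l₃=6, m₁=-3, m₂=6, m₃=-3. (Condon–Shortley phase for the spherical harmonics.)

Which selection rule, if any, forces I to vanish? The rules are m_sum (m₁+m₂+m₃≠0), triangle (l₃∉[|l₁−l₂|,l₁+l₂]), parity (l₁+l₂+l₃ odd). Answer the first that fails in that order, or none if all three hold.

parity

Σmᵢ = 0  ✓
l₃∈[|l₁−l₂|,l₁+l₂]=[3,9], have l₃=6  ✓
Σlᵢ = 15 ⇒ odd  ✗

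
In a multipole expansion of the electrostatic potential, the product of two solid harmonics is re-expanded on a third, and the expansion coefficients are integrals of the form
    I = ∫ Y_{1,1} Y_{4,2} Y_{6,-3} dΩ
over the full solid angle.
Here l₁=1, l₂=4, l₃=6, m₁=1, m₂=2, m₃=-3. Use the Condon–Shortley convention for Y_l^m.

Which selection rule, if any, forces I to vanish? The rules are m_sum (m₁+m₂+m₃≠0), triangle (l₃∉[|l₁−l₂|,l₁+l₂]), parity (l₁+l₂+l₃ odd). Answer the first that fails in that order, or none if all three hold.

triangle

azimuthal sum: 1 + 2 − 3 = 0  ✓
3 ≤ 6 ≤ 5 (triangle on l)  ✗
L = 1 + 4 + 6 = 11 (odd)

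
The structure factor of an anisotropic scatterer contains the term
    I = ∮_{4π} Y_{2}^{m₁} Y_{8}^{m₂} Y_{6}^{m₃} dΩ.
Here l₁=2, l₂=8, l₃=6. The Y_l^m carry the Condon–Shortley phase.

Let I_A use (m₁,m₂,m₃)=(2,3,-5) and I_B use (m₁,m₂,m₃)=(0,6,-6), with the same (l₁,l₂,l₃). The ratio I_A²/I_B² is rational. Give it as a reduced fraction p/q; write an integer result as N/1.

5/91

Shared (l₁,l₂,l₃)=(2,8,6): N and (l;000)² cancel in I_A²/I_B².
A: Δ = 4!·0!·12!/17! = 1/30940; Racah Σ t=0..0: t=0:+1/958003200 = 1/958003200; ⇒ 3j(2 8 6; 2 3 -5)² = 1/6188, sgn -1
B: Δ = 4!·0!·12!/17! = 1/30940; Racah Σ t=2..2: t=2:+1/1916006400 = 1/1916006400; ⇒ 3j(2 8 6; 0 6 -6)² = 1/340, sgn +1
I_A²/I_B² = (1/6188)/(1/340) = 5/91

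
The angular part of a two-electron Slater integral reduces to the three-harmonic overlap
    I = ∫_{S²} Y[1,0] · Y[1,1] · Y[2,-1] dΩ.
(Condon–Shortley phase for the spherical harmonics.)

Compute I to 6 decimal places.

-0.218510

m-sum 0 ✓  L=4 even ✓  0≤2≤2 ✓
Π(2lᵢ+1) = 3×3×5 = 45
triangle coeff Δ(1,1,2) = 1/30
Σ_t [0,0]: t=0:+1/1 = 1/1
(3j)²=2/15 [(1 1 2; 0 0 0)], sign=+1
Σ_t [0,0]: t=0:+1/2 = 1/2
(3j)²=1/10 [(1 1 2; 0 1 -1)], sign=-1
⇒ 4πI² = 3/5
I = (-1)√(3/5/(4π)) = -0.21850969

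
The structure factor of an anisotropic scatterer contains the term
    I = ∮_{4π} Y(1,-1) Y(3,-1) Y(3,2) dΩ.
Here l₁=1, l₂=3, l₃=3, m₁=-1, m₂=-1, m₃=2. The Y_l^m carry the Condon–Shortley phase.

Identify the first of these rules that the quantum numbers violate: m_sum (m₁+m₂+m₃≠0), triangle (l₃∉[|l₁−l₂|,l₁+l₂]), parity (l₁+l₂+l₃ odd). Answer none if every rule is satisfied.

m₁+m₂+m₃ = -1 − 1 + 2 = 0  ✓
triangle: |1−3|=2 ≤ l₃=3 ≤ 1+3=4  ✓
parity: l₁+l₂+l₃ = 7 is odd  ✗

parity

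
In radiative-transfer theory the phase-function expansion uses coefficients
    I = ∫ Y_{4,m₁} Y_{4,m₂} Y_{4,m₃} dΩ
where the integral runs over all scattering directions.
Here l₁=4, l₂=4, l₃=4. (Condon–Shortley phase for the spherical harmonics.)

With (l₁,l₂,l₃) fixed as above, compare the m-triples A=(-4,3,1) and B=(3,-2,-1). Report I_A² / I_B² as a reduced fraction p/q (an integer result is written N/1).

l's match ⇒ only the (l;m) 3-j factors differ between A and B.
A: triangle coeff Δ(4,4,4) = 1/450450; Σ_t [4,4]: t=4:+1/3456 = 1/3456; (3j)²=35/1287 [(4 4 4; -4 3 1)], sign=-1
B: triangle coeff Δ(4,4,4) = 1/450450; Σ_t [0,1]: t=0:+1/576 t=1:−1/864 = 1/1728; (3j)²=5/1287 [(4 4 4; 3 -2 -1)], sign=-1
I_A²/I_B² = (35/1287)/(5/1287) = 7/1

7/1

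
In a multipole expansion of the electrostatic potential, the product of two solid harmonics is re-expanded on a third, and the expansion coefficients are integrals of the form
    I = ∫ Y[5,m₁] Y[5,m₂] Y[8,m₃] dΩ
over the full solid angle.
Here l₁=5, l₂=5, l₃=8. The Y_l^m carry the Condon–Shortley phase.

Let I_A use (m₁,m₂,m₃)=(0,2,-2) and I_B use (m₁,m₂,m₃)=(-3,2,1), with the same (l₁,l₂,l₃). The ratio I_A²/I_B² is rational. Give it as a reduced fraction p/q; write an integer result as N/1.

Shared (l₁,l₂,l₃)=(5,5,8): N and (l;000)² cancel in I_A²/I_B².
A: Δ = 2!·8!·8!/19! = 1/37413090; Racah Σ t=0..2: t=0:+1/7257600 t=1:−1/829440 t=2:+1/1036800 = -1/9676800; ⇒ 3j(5 5 8; 0 2 -2)² = 15/46189, sgn -1
B: Δ = 2!·8!·8!/19! = 1/37413090; Racah Σ t=0..2: t=0:+1/406425600 t=1:−1/7257600 t=2:+1/2073600 = 47/135475200; ⇒ 3j(5 5 8; -3 2 1)² = 6627/461890, sgn -1
I_A²/I_B² = (15/46189)/(6627/461890) = 50/2209

50/2209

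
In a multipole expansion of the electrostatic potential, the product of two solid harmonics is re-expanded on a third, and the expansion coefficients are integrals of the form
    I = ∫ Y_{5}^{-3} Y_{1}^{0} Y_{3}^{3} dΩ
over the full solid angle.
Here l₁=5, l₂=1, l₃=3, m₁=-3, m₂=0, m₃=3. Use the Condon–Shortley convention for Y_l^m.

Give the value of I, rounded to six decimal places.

triangle: need 4≤l₃≤6, have 3; I=0

0.000000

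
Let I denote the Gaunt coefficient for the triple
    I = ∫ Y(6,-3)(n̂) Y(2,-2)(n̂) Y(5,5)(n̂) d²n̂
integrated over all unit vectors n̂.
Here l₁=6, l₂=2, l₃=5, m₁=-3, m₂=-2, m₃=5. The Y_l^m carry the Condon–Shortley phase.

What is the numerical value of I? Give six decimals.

0.000000

l₁+l₂+l₃=13 is odd: 3j(l;000)=0 ⇒ I=0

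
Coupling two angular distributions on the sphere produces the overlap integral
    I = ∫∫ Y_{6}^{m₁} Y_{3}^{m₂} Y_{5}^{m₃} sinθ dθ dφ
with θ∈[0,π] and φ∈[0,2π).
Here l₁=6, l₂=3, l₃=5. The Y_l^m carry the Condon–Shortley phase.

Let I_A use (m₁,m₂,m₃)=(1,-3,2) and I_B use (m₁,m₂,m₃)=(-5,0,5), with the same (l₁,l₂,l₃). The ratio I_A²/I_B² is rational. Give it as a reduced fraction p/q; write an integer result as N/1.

49/99

Same 6,3,5: normalisation and zero-m 3j drop out of the ratio.
A: Δ: 4! 8! 2! / 15! → 1/675675; sum: t=0:+1/34560 = 1/34560; 3j²(6 3 5; 1 -3 2) = Δ·Π!·Σ² = 7/429  (sign -1)
B: Δ: 4! 8! 2! / 15! → 1/675675; sum: t=3:−1/483840 = -1/483840; 3j²(6 3 5; -5 0 5) = Δ·Π!·Σ² = 3/91  (sign -1)
I_A²/I_B² = (7/429)/(3/91) = 49/99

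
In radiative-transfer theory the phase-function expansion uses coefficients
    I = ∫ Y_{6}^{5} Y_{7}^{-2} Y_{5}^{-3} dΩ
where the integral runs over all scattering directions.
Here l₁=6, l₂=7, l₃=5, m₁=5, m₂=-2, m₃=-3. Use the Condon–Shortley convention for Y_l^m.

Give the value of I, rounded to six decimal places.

Checks pass: Σm=0; 18 even; l₃=5∈[1,13].
(2·6+1)(2·7+1)(2·5+1) = 2145
Δ: 8! 4! 6! / 19! → 1/174594420
sum: t=2:+1/4147200 t=3:−1/207360 t=4:+1/82944 t=5:−1/207360 t=6:+1/4147200 = 1/345600
3j²(6 7 5; 0 0 0) = Δ·Π!·Σ² = 420/46189  (sign -1)
sum: t=0:+1/29030400 t=1:−1/5806080 = -1/7257600
3j²(6 7 5; 5 -2 -3) = Δ·Π!·Σ² = 64/4199  (sign -1)
combine: 4πI² = 2145·420/46189·64/4199 = 403200/1356277
take √, sign +1: I = 0.15380878

0.153809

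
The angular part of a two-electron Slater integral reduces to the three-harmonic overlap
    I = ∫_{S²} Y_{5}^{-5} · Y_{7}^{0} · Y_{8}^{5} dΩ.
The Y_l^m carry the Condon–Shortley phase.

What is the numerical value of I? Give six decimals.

m-sum 0 ✓  L=20 even ✓  2≤8≤12 ✓
Π(2lᵢ+1) = 11×15×17 = 2805
triangle coeff Δ(5,7,8) = 1/814773960
Σ_t [0,4]: t=0:+1/87091200 t=1:−1/4976640 t=2:+1/2073600 t=3:−1/4976640 t=4:+1/87091200 = 1/9676800
(3j)²=360/46189 [(5 7 8; 0 0 0)], sign=+1
Σ_t [4,4]: t=4:+1/522547200 = 1/522547200
(3j)²=5/323 [(5 7 8; -5 0 5)], sign=-1
⇒ 4πI² = 27000/79781
I = (-1)√(27000/79781/(4π)) = -0.16410704

-0.164107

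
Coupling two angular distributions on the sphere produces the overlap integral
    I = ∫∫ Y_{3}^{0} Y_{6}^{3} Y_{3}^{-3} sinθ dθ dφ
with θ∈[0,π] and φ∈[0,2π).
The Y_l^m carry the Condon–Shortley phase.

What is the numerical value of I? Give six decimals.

-0.108647

Rules hold: Σm=0, L=12 even, 3≤3≤9.
N = 7·13·7 = 637
Δ = 6!·0!·6!/13! = 1/12012
Racah Σ t=3..3: t=3:−1/1296 = -1/1296
⇒ 3j(3 6 3; 0 0 0)² = 100/3003, sgn +1
Racah Σ t=3..3: t=3:−1/25920 = -1/25920
⇒ 3j(3 6 3; 0 3 -3)² = 1/143, sgn -1
4πI² = N·(3j₀)²·(3jₘ)² = 700/4719
I = -1·√(0.148337/4π) = -0.10864734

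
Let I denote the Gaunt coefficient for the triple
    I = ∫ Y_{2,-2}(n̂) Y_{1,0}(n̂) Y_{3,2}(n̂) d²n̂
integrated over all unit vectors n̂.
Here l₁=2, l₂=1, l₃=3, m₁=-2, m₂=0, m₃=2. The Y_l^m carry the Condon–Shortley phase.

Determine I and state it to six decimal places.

0.184674

Rules hold: Σm=0, L=6 even, 1≤3≤3.
N = 5·3·7 = 105
Δ = 0!·4!·2!/7! = 1/105
Racah Σ t=0..0: t=0:+1/4 = 1/4
⇒ 3j(2 1 3; 0 0 0)² = 3/35, sgn -1
Racah Σ t=0..0: t=0:+1/24 = 1/24
⇒ 3j(2 1 3; -2 0 2)² = 1/21, sgn -1
4πI² = N·(3j₀)²·(3jₘ)² = 3/7
I = +1·√(0.428571/4π) = 0.18467439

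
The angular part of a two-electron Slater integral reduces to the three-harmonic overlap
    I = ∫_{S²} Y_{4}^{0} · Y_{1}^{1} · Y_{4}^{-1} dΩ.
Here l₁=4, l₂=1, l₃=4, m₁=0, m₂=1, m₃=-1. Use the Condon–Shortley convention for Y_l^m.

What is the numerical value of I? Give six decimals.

0.000000

Σlᵢ=9 odd — θ-integrand is odd under cosθ→−cosθ; I=0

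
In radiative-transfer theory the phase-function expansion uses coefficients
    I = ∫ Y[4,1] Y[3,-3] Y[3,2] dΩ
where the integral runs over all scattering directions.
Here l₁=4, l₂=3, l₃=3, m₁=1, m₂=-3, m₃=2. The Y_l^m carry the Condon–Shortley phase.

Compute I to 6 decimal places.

Checks pass: Σm=0; 10 even; l₃=3∈[1,7].
(2·4+1)(2·3+1)(2·3+1) = 441
Δ: 4! 4! 2! / 11! → 1/34650
sum: t=1:−1/72 t=2:+1/16 t=3:−1/72 = 5/144
3j²(4 3 3; 0 0 0) = Δ·Π!·Σ² = 2/77  (sign -1)
sum: t=0:+1/288 = 1/288
3j²(4 3 3; 1 -3 2) = Δ·Π!·Σ² = 5/231  (sign -1)
combine: 4πI² = 441·2/77·5/231 = 30/121
take √, sign +1: I = 0.14046335

0.140463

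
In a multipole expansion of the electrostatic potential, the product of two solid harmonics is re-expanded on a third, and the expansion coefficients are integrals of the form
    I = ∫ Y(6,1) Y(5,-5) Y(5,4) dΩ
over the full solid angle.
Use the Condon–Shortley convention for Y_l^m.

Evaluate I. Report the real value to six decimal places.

m-sum 0 ✓  L=16 even ✓  1≤5≤11 ✓
Π(2lᵢ+1) = 13×11×11 = 1573
triangle coeff Δ(6,5,5) = 1/28588560
Σ_t [1,5]: t=1:−1/345600 t=2:+1/13824 t=3:−1/5184 t=4:+1/13824 t=5:−1/345600 = -7/129600
(3j)²=80/7293 [(6 5 5; 0 0 0)], sign=+1
Σ_t [0,0]: t=0:+1/2073600 = 1/2073600
(3j)²=63/9724 [(6 5 5; 1 -5 4)], sign=-1
⇒ 4πI² = 420/3757
I = (-1)√(420/3757/(4π)) = -0.09431898

-0.094319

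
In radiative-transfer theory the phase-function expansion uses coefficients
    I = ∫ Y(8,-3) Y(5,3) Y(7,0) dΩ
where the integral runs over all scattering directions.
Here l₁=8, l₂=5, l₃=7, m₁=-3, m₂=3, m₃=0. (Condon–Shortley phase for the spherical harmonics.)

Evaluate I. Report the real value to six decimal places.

0.126135

Checks pass: Σm=0; 20 even; l₃=7∈[3,13].
(2·8+1)(2·5+1)(2·7+1) = 2805
Δ: 6! 10! 4! / 21! → 1/814773960
sum: t=1:−1/87091200 t=2:+1/4976640 t=3:−1/2073600 t=4:+1/4976640 t=5:−1/87091200 = -1/9676800
3j²(8 5 7; 0 0 0) = Δ·Π!·Σ² = 360/46189  (sign +1)
sum: t=4:+1/34836480 t=5:−1/12441600 t=6:+1/41472000 = -1/36288000
3j²(8 5 7; -3 3 0) = Δ·Π!·Σ² = 192/20995  (sign +1)
combine: 4πI² = 2805·360/46189·192/20995 = 207360/1037153
take √, sign +1: I = 0.12613516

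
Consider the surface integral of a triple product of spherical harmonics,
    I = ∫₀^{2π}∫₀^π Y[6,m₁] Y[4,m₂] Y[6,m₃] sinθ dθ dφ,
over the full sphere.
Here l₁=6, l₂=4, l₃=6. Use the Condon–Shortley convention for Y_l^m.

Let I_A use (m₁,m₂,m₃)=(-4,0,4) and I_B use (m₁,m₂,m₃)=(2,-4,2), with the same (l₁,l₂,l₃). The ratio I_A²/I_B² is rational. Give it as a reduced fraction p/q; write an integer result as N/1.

Shared (l₁,l₂,l₃)=(6,4,6): N and (l;000)² cancel in I_A²/I_B².
A: Δ = 4!·8!·4!/17! = 1/15315300; Racah Σ t=2..4: t=2:+1/645120 t=3:−1/181440 t=4:+1/829440 = -1/362880; ⇒ 3j(6 4 6; -4 0 4)² = 256/17017, sgn -1
B: Δ = 4!·8!·4!/17! = 1/15315300; Racah Σ t=0..0: t=0:+1/331776 = 1/331776; ⇒ 3j(6 4 6; 2 -4 2)² = 490/21879, sgn +1
I_A²/I_B² = (256/17017)/(490/21879) = 1152/1715

1152/1715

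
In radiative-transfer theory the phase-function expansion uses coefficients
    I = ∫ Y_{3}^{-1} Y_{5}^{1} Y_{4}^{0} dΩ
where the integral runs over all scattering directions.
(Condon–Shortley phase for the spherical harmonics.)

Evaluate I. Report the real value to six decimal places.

Checks pass: Σm=0; 12 even; l₃=4∈[2,8].
(2·3+1)(2·5+1)(2·4+1) = 693
Δ: 4! 2! 6! / 13! → 1/180180
sum: t=1:−1/576 t=2:+1/144 t=3:−1/576 = 1/288
3j²(3 5 4; 0 0 0) = Δ·Π!·Σ² = 20/1001  (sign +1)
sum: t=2:+1/384 t=3:−1/216 t=4:+1/2304 = -11/6912
3j²(3 5 4; -1 1 0) = Δ·Π!·Σ² = 11/1638  (sign -1)
combine: 4πI² = 693·20/1001·11/1638 = 110/1183
take √, sign -1: I = -0.08601992

-0.086020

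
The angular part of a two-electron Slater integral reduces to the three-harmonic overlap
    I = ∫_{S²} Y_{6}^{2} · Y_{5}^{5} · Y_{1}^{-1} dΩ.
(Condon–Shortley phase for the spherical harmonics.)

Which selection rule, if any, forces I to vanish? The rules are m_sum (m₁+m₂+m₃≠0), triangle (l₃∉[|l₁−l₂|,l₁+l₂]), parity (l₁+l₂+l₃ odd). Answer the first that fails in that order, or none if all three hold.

m_sum

Σmᵢ = 6  ✗
l₃∈[|l₁−l₂|,l₁+l₂]=[1,11], have l₃=1
Σlᵢ = 12 ⇒ even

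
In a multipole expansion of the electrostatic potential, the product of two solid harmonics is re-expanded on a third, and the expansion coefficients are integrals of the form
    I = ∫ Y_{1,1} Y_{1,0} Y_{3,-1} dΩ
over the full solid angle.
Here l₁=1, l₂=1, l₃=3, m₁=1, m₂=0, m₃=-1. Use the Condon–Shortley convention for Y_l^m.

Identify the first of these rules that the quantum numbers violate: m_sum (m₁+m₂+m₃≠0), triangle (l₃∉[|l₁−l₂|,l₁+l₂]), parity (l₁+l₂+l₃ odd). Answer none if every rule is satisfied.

azimuthal sum: 1 + 0 − 1 = 0  ✓
0 ≤ 3 ≤ 2 (triangle on l)  ✗
L = 1 + 1 + 3 = 5 (odd)

triangle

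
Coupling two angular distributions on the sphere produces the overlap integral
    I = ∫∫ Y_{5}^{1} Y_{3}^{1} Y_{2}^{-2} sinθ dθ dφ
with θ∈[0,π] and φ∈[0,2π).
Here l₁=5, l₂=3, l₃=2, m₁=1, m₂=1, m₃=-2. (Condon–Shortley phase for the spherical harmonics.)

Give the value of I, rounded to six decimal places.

Rules hold: Σm=0, L=10 even, 2≤2≤8.
N = 11·7·5 = 385
Δ = 6!·4!·0!/11! = 1/2310
Racah Σ t=3..3: t=3:−1/144 = -1/144
⇒ 3j(5 3 2; 0 0 0)² = 10/231, sgn -1
Racah Σ t=4..4: t=4:+1/1152 = 1/1152
⇒ 3j(5 3 2; 1 1 -2)² = 1/154, sgn +1
4πI² = N·(3j₀)²·(3jₘ)² = 25/231
I = -1·√(0.108225/4π) = -0.09280237

-0.092802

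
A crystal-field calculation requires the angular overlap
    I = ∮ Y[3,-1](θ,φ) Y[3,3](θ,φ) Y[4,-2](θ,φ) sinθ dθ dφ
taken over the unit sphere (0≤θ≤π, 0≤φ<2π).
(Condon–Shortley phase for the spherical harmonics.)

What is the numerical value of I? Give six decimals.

m-sum 0 ✓  L=10 even ✓  0≤4≤6 ✓
Π(2lᵢ+1) = 7×7×9 = 441
triangle coeff Δ(3,3,4) = 1/34650
Σ_t [0,2]: t=0:+1/72 t=1:−1/16 t=2:+1/72 = -5/144
(3j)²=2/77 [(3 3 4; 0 0 0)], sign=-1
Σ_t [2,2]: t=2:+1/192 = 1/192
(3j)²=3/77 [(3 3 4; -1 3 -2)], sign=+1
⇒ 4πI² = 54/121
I = (-1)√(54/121/(4π)) = -0.18845135

-0.188451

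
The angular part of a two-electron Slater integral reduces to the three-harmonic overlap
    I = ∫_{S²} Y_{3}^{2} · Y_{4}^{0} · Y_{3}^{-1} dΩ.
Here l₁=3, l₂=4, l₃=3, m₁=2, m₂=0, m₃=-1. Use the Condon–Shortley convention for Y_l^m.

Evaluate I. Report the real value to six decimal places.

0.000000

m-sum = 2 + 0 − 1 = 1 ≠ 0 ⇒ I = 0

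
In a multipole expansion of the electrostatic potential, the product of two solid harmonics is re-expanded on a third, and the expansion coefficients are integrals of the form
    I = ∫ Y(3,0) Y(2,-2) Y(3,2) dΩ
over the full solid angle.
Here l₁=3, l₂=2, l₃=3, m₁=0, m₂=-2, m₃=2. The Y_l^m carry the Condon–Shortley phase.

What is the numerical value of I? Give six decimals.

-0.188063

Rules hold: Σm=0, L=8 even, 1≤3≤5.
N = 7·5·7 = 245
Δ = 2!·4!·2!/9! = 1/3780
Racah Σ t=0..2: t=0:+1/24 t=1:−1/4 t=2:+1/24 = -1/6
⇒ 3j(3 2 3; 0 0 0)² = 4/105, sgn +1
Racah Σ t=0..0: t=0:+1/24 = 1/24
⇒ 3j(3 2 3; 0 -2 2)² = 1/21, sgn -1
4πI² = N·(3j₀)²·(3jₘ)² = 4/9
I = -1·√(0.444444/4π) = -0.18806319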